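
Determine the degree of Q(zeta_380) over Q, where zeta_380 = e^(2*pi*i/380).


The degree equals Euler's totient phi(380).
380 = 2^2 * 5 * 19
phi(380) = 144

144


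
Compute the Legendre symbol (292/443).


p = 443 is prime, so compute (292/443) with the reciprocity algorithm (Jacobi-symbol steps: pull out 2s via (2/n), flip via reciprocity, reduce):
  pull out 2: (2/443) = -1  (since 443 mod 8 = 3)
  pull out 2: (2/443) = -1  (since 443 mod 8 = 3)
  reciprocity: (73/443) -> +(443/73)
  reduce: (5/73)
  reciprocity: (5/73) -> +(73/5)
  reduce: (3/5)
  reciprocity: (3/5) -> +(5/3)
  reduce: (2/3)
  pull out 2: (2/3) = -1  (since 3 mod 8 = 3)
  (1/3) = 1
Product of signs = -1
(292/443) = -1

-1


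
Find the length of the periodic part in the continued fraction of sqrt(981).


Run the CF algorithm for sqrt(981).
a_0 = floor(sqrt(981)) = 31; set m_0=0, q_0=1.
Recurrence: m' = q*a - m,  q' = (d - m'^2)/q,  a' = floor((a_0 + m')/q').
  step 1: m=31, q=20, a=3
  step 2: m=29, q=7, a=8
  step 3: m=27, q=36, a=1
  step 4: m=9, q=25, a=1
  step 5: m=16, q=29, a=1
  step 6: m=13, q=28, a=1
  step 7: m=15, q=27, a=1
  step 8: m=12, q=31, a=1
  step 9: m=19, q=20, a=2
  step 10: m=21, q=27, a=1
  step 11: m=6, q=35, a=1
  step 12: m=29, q=4, a=15
  step 13: m=31, q=5, a=12
  step 14: m=29, q=28, a=2
  step 15: m=27, q=9, a=6
  step 16: m=27, q=28, a=2
  step 17: m=29, q=5, a=12
  step 18: m=31, q=4, a=15
  step 19: m=29, q=35, a=1
  step 20: m=6, q=27, a=1
  step 21: m=21, q=20, a=2
  step 22: m=19, q=31, a=1
  step 23: m=12, q=27, a=1
  step 24: m=15, q=28, a=1
  step 25: m=13, q=29, a=1
  step 26: m=16, q=25, a=1
  step 27: m=9, q=36, a=1
  step 28: m=27, q=7, a=8
  step 29: m=29, q=20, a=3
  step 30: m=31, q=1, a=62
a_30 = 2*a_0 = 62, so the period closes here.
sqrt(981) = [31; 3, 8, 1, 1, 1, 1, 1, 1, 2, 1, 1, 15, 12, 2, 6, 2, 12, 15, 1, 1, 2, 1, 1, 1, 1, 1, 1, 8, 3, 62]
Period length = 30

30


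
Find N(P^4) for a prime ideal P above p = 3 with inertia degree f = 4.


N(P^a) = p^(a*f)
= 3^(4*4)
= 3^16
= 43046721

43046721


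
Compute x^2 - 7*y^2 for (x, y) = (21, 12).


x^2 - d*y^2
= 21^2 - 7*12^2
= 441 - 1008
= -567

-567


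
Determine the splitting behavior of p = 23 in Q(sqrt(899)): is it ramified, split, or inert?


K = Q(sqrt(899)). Since d mod 4 = 3, disc(K) = 3596.
Check p | disc: 3596 mod 23 = 8.
p does not divide disc. Compute Legendre symbol (d/p):
2^((23-1)/2) mod 23 = 1
(d/p) = 1, so p splits: (p) = P*P' with e=1, f=1, g=2.
Therefore p is split.

split


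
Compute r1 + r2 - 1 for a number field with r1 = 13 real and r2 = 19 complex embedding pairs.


By Dirichlet's unit theorem:
rank = r1 + r2 - 1
= 13 + 19 - 1
= 31

31


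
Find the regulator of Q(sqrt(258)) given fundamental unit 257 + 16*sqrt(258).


epsilon = 257 + 16*sqrt(258)
= 513.9981
R = ln(513.9981)
= 6.2422

6.2422


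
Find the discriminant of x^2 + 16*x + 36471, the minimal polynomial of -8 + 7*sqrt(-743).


The element -8 + 7*sqrt(-743) has minimal polynomial:
x^2 + 16*x + 36471
Discriminant = (16)^2 - 4*(36471)
= 256 - 145884
= -145628

-145628


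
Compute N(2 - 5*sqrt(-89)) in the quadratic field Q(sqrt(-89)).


N(a + b*sqrt(d)) = a^2 - d*b^2
= (2)^2 - (-89)*(-5)^2
= 4 + 2225
= 2229

2229


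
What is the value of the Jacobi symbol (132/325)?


Compute (132/325) via quadratic reciprocity:
  pull out 2: (2/325) = -1  (since 325 mod 8 = 5)
  pull out 2: (2/325) = -1  (since 325 mod 8 = 5)
  reciprocity: (33/325) -> +(325/33)
  reduce: (28/33)
  pull out 2: (2/33) = +1  (since 33 mod 8 = 1)
  pull out 2: (2/33) = +1  (since 33 mod 8 = 1)
  reciprocity: (7/33) -> +(33/7)
  reduce: (5/7)
  reciprocity: (5/7) -> +(7/5)
  reduce: (2/5)
  pull out 2: (2/5) = -1  (since 5 mod 8 = 5)
  (1/5) = 1
Product of signs = -1

-1


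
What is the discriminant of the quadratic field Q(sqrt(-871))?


For K = Q(sqrt(d)) with d squarefree: disc(K) = d if d = 1 mod 4, and disc(K) = 4d if d = 2 or 3 mod 4.
Here d = -871, and d mod 4 = 1.
d = 1 mod 4 (O_K = Z[(1+sqrt(d))/2]), so disc(K) = d = -871

-871


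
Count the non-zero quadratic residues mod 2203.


For prime p, the number of non-zero quadratic residues is (p-1)/2.
= (2203-1)/2
= 1101

1101


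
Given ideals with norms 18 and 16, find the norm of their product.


N(IJ) = N(I) * N(J)
= 18 * 16
= 288

288


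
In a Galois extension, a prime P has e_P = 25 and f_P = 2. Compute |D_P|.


|D_P| = e * f
= 25 * 2
= 50

50


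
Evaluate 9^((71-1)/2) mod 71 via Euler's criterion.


p = 71 is prime and the exponent is (p-1)/2 = 35, so by Euler's criterion 9^35 = (9/71) = +1 or -1 mod 71.
Compute by square-and-multiply:
  35 = 32 + 2 + 1 (binary 100011)
  Repeated squaring mod 71: 9^1 = 9, 9^2 = 10, 9^4 = 29, 9^8 = 60, 9^16 = 50, 9^32 = 15
  9^35 = 9^32 * 9^2 * 9^1 = 15 * 10 * 9 mod 71
    15 * 10 = 150 = 8 mod 71
    8 * 9 = 72 = 1 mod 71
  9^35 = 1 mod 71
Result 1: 9 is a quadratic residue mod 71.
9^35 mod 71 = 1

1


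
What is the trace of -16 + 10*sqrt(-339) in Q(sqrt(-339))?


Tr(a + b*sqrt(d)) = (a + b*sqrt(d)) + (a - b*sqrt(d)) = 2a
= 2 * (-16)
= -32

-32


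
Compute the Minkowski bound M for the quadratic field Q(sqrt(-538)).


d = -538, d mod 4 = 2, so disc(K) = 4d = -2152; |disc(K)| = 2152
Imaginary quadratic field, so n = 2, s = r2 = 1, r1 = 0
M = (n!/n^n) * (4/pi)^s * sqrt(|disc(K)|) = (2!/2^2) * (4/pi)^1 * sqrt(2152)
= 0.5 * 1.273240 * 46.389654
= 29.5326

29.5326


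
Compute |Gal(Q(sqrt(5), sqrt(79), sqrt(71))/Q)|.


The 3 square roots of distinct primes are multiplicatively independent over Q,
so [K:Q] = 2^3 and Gal(K/Q) is isomorphic to (Z/2Z)^3.
|Gal| = 2^3 = 8

8


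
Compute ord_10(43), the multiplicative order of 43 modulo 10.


We want ord_10(43), the smallest k >= 1 with 43^k = 1 mod 10.
n = 10 = 2 * 5, phi(10) = 4; the order divides phi(n).
Divisors of 4: 1, 2, 4
Repeated squaring mod 10: 43^1 = 3, 43^2 = 9, 43^4 = 1
Test divisors in increasing order:
  k=1: 43^1 = 3 mod 10
  k=2: 43^2 = 9 mod 10
  k=4: 43^4 = 1 mod 10  <- first divisor giving 1
Order = 4

4


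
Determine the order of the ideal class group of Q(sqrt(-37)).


K = Q(sqrt(-37)). d mod 4 = 3, so D = disc(K) = 4d = -148
h(K) equals the number of primitive reduced positive-definite forms (a, b, c) = a*x^2 + b*x*y + c*y^2 with b^2 - 4ac = D,
where reduced means |b| <= a <= c, with b >= 0 whenever |b| = a or a = c, and primitive means gcd(a, b, c) = 1.
Reduced forces 3a^2 <= |D| = 148, so 1 <= a <= 7; b must have the parity of D, and c = (b^2 - D)/(4a) must be an integer >= a.
Enumerate a = 1..7, b in [-a, a]:
  a=1: (1, 0, 37)  [1]
  a=2: (2, 2, 19)  [1]
  a=3..7: none
Total reduced forms: 1 + 1 = 2
h = 2

2


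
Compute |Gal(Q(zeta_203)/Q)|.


|Gal(Q(zeta_203)/Q)| = phi(203)
= 168

168


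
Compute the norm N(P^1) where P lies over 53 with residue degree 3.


N(P^a) = p^(a*f)
= 53^(1*3)
= 53^3
= 148877

148877


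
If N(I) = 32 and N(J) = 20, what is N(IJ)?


N(IJ) = N(I) * N(J)
= 32 * 20
= 640

640


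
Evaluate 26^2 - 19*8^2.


x^2 - d*y^2
= 26^2 - 19*8^2
= 676 - 1216
= -540

-540


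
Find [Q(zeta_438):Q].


The degree equals Euler's totient phi(438).
438 = 2 * 3 * 73
phi(438) = 144

144


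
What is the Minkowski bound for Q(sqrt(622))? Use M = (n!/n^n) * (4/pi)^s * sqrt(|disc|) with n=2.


d = 622, d mod 4 = 2, so disc(K) = 4d = 2488; |disc(K)| = 2488
Real quadratic field, so n = 2, s = r2 = 0, r1 = 2
M = (n!/n^n) * (4/pi)^s * sqrt(|disc(K)|) = (2!/2^2) * (4/pi)^0 * sqrt(2488)
= 0.5 * 1.000000 * 49.879856
= 24.9399

24.9399


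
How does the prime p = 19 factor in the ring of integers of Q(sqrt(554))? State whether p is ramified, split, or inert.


K = Q(sqrt(554)). Since d mod 4 = 2, disc(K) = 2216.
Check p | disc: 2216 mod 19 = 12.
p does not divide disc. Compute Legendre symbol (d/p):
3^((19-1)/2) mod 19 = -1
(d/p) = -1, so p is inert: (p) stays prime with e=1, f=2, g=1.
Therefore p is inert.

inert


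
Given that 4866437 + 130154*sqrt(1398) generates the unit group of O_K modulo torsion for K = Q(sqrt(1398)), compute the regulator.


epsilon = 4866437 + 130154*sqrt(1398)
= 9.7329e+06
R = ln(9.7329e+06)
= 16.0910

16.0910


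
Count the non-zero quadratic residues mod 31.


For prime p, the number of non-zero quadratic residues is (p-1)/2.
= (31-1)/2
= 15

15


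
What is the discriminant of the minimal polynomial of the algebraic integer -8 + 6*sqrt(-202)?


The element -8 + 6*sqrt(-202) has minimal polynomial:
x^2 + 16*x + 7336
Discriminant = (16)^2 - 4*(7336)
= 256 - 29344
= -29088

-29088


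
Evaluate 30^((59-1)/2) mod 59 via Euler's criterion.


p = 59 is prime and the exponent is (p-1)/2 = 29, so by Euler's criterion 30^29 = (30/59) = +1 or -1 mod 59.
Compute by square-and-multiply:
  29 = 16 + 8 + 4 + 1 (binary 11101)
  Repeated squaring mod 59: 30^1 = 30, 30^2 = 15, 30^4 = 48, 30^8 = 3, 30^16 = 9
  30^29 = 30^16 * 30^8 * 30^4 * 30^1 = 9 * 3 * 48 * 30 mod 59
    9 * 3 = 27 = 27 mod 59
    27 * 48 = 1296 = 57 mod 59
    57 * 30 = 1710 = 58 mod 59
  30^29 = 58 mod 59
Result 58 = p - 1 = -1 mod 59: 30 is a quadratic non-residue mod 59. As a residue in [0, p-1] the value is 58.
30^29 mod 59 = 58

58


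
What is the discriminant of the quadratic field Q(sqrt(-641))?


For K = Q(sqrt(d)) with d squarefree: disc(K) = d if d = 1 mod 4, and disc(K) = 4d if d = 2 or 3 mod 4.
Here d = -641, and d mod 4 = 3.
d = 3 mod 4, not 1 (O_K = Z[sqrt(d)]), so disc(K) = 4d = 4 * (-641) = -2564

-2564


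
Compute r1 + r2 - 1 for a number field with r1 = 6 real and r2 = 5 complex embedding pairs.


By Dirichlet's unit theorem:
rank = r1 + r2 - 1
= 6 + 5 - 1
= 10

10


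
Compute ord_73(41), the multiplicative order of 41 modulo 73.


We want ord_73(41), the smallest k >= 1 with 41^k = 1 mod 73.
n = 73 = 73, phi(73) = 72; the order divides phi(n).
Divisors of 72: 1, 2, 3, 4, 6, 8, 9, 12, 18, 24, 36, 72
Repeated squaring mod 73: 41^1 = 41, 41^2 = 2, 41^4 = 4, 41^8 = 16, 41^16 = 37, 41^32 = 55, 41^64 = 32
Test divisors in increasing order:
  k=1: 41^1 = 41 mod 73
  k=2: 41^2 = 2 mod 73
  k=3: 41^3 = 2 * 41 = 9 mod 73
  k=4: 41^4 = 4 mod 73
  k=6: 41^6 = 4 * 2 = 8 mod 73
  k=8: 41^8 = 16 mod 73
  k=9: 41^9 = 16 * 41 = 72 mod 73
  k=12: 41^12 = 16 * 4 = 64 mod 73
  k=18: 41^18 = 37 * 2 = 1 mod 73  <- first divisor giving 1
Order = 18

18


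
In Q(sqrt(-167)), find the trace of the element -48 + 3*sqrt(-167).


Tr(a + b*sqrt(d)) = (a + b*sqrt(d)) + (a - b*sqrt(d)) = 2a
= 2 * (-48)
= -96

-96


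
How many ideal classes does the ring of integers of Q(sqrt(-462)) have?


K = Q(sqrt(-462)). d mod 4 = 2, so D = disc(K) = 4d = -1848
h(K) equals the number of primitive reduced positive-definite forms (a, b, c) = a*x^2 + b*x*y + c*y^2 with b^2 - 4ac = D,
where reduced means |b| <= a <= c, with b >= 0 whenever |b| = a or a = c, and primitive means gcd(a, b, c) = 1.
Reduced forces 3a^2 <= |D| = 1848, so 1 <= a <= 24; b must have the parity of D, and c = (b^2 - D)/(4a) must be an integer >= a.
Enumerate a = 1..24, b in [-a, a]:
  a=1: (1, 0, 462)  [1]
  a=2: (2, 0, 231)  [1]
  a=3: (3, 0, 154)  [1]
  a=4..5: none
  a=6: (6, 0, 77)  [1]
  a=7: (7, 0, 66)  [1]
  a=8..10: none
  a=11: (11, 0, 42)  [1]
  a=12..13: none
  a=14: (14, 0, 33)  [1]
  a=15..20: none
  a=21: (21, 0, 22)  [1]
  a=22..24: none
Total reduced forms: 1 + 1 + 1 + 1 + 1 + 1 + 1 + 1 = 8
h = 8

8


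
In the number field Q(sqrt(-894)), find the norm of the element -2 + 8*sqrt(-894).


N(a + b*sqrt(d)) = a^2 - d*b^2
= (-2)^2 - (-894)*(8)^2
= 4 + 57216
= 57220

57220


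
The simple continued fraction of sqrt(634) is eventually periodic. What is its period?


Run the CF algorithm for sqrt(634).
a_0 = floor(sqrt(634)) = 25; set m_0=0, q_0=1.
Recurrence: m' = q*a - m,  q' = (d - m'^2)/q,  a' = floor((a_0 + m')/q').
  step 1: m=25, q=9, a=5
  step 2: m=20, q=26, a=1
  step 3: m=6, q=23, a=1
  step 4: m=17, q=15, a=2
  step 5: m=13, q=31, a=1
  step 6: m=18, q=10, a=4
  step 7: m=22, q=15, a=3
  step 8: m=23, q=7, a=6
  step 9: m=19, q=39, a=1
  step 10: m=20, q=6, a=7
  step 11: m=22, q=25, a=1
  step 12: m=3, q=25, a=1
  step 13: m=22, q=6, a=7
  step 14: m=20, q=39, a=1
  step 15: m=19, q=7, a=6
  step 16: m=23, q=15, a=3
  step 17: m=22, q=10, a=4
  step 18: m=18, q=31, a=1
  step 19: m=13, q=15, a=2
  step 20: m=17, q=23, a=1
  step 21: m=6, q=26, a=1
  step 22: m=20, q=9, a=5
  step 23: m=25, q=1, a=50
a_23 = 2*a_0 = 50, so the period closes here.
sqrt(634) = [25; 5, 1, 1, 2, 1, 4, 3, 6, 1, 7, 1, 1, 7, 1, 6, 3, 4, 1, 2, 1, 1, 5, 50]
Period length = 23

23


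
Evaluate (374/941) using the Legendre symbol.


p = 941 is prime, so compute (374/941) with the reciprocity algorithm (Jacobi-symbol steps: pull out 2s via (2/n), flip via reciprocity, reduce):
  pull out 2: (2/941) = -1  (since 941 mod 8 = 5)
  reciprocity: (187/941) -> +(941/187)
  reduce: (6/187)
  pull out 2: (2/187) = -1  (since 187 mod 8 = 3)
  reciprocity: (3/187) -> -(187/3)
  reduce: (1/3)
  (1/3) = 1
Product of signs = -1
(374/941) = -1

-1


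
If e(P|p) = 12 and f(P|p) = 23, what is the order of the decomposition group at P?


|D_P| = e * f
= 12 * 23
= 276

276


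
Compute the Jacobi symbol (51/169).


Compute (51/169) via quadratic reciprocity:
  reciprocity: (51/169) -> +(169/51)
  reduce: (16/51)
  pull out 2: (2/51) = -1  (since 51 mod 8 = 3)
  pull out 2: (2/51) = -1  (since 51 mod 8 = 3)
  pull out 2: (2/51) = -1  (since 51 mod 8 = 3)
  pull out 2: (2/51) = -1  (since 51 mod 8 = 3)
  (1/51) = 1
Product of signs = 1

1


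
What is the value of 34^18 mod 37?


p = 37 is prime and the exponent is (p-1)/2 = 18, so by Euler's criterion 34^18 = (34/37) = +1 or -1 mod 37.
Compute by square-and-multiply:
  18 = 16 + 2 (binary 10010)
  Repeated squaring mod 37: 34^1 = 34, 34^2 = 9, 34^4 = 7, 34^8 = 12, 34^16 = 33
  34^18 = 34^16 * 34^2 = 33 * 9 mod 37
    33 * 9 = 297 = 1 mod 37
  34^18 = 1 mod 37
Result 1: 34 is a quadratic residue mod 37.
34^18 mod 37 = 1

1


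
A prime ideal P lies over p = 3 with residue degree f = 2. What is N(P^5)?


N(P^a) = p^(a*f)
= 3^(5*2)
= 3^10
= 59049

59049


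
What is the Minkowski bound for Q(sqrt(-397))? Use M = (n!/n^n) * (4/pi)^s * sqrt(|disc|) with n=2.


d = -397, d mod 4 = 3, so disc(K) = 4d = -1588; |disc(K)| = 1588
Imaginary quadratic field, so n = 2, s = r2 = 1, r1 = 0
M = (n!/n^n) * (4/pi)^s * sqrt(|disc(K)|) = (2!/2^2) * (4/pi)^1 * sqrt(1588)
= 0.5 * 1.273240 * 39.849718
= 25.3691

25.3691


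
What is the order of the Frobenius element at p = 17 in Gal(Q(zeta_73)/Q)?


The Frobenius at p in Gal(Q(zeta_n)/Q) = (Z/nZ)* is the class of p, so its order is ord_73(17), the smallest k >= 1 with 17^k = 1 mod 73.
n = 73 = 73, phi(73) = 72; the order divides phi(n).
Divisors of 72: 1, 2, 3, 4, 6, 8, 9, 12, 18, 24, 36, 72
Repeated squaring mod 73: 17^1 = 17, 17^2 = 70, 17^4 = 9, 17^8 = 8, 17^16 = 64, 17^32 = 8, 17^64 = 64
Test divisors in increasing order:
  k=1: 17^1 = 17 mod 73
  k=2: 17^2 = 70 mod 73
  k=3: 17^3 = 70 * 17 = 22 mod 73
  k=4: 17^4 = 9 mod 73
  k=6: 17^6 = 9 * 70 = 46 mod 73
  k=8: 17^8 = 8 mod 73
  k=9: 17^9 = 8 * 17 = 63 mod 73
  k=12: 17^12 = 8 * 9 = 72 mod 73
  k=18: 17^18 = 64 * 70 = 27 mod 73
  k=24: 17^24 = 64 * 8 = 1 mod 73  <- first divisor giving 1
Order = 24

24


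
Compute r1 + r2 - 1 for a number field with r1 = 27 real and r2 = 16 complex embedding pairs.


By Dirichlet's unit theorem:
rank = r1 + r2 - 1
= 27 + 16 - 1
= 42

42


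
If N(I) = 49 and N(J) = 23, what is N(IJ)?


N(IJ) = N(I) * N(J)
= 49 * 23
= 1127

1127


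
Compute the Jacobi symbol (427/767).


Compute (427/767) via quadratic reciprocity:
  reciprocity: (427/767) -> -(767/427)
  reduce: (340/427)
  pull out 2: (2/427) = -1  (since 427 mod 8 = 3)
  pull out 2: (2/427) = -1  (since 427 mod 8 = 3)
  reciprocity: (85/427) -> +(427/85)
  reduce: (2/85)
  pull out 2: (2/85) = -1  (since 85 mod 8 = 5)
  (1/85) = 1
Product of signs = 1

1


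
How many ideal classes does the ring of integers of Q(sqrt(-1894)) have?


K = Q(sqrt(-1894)). d mod 4 = 2, so D = disc(K) = 4d = -7576
h(K) equals the number of primitive reduced positive-definite forms (a, b, c) = a*x^2 + b*x*y + c*y^2 with b^2 - 4ac = D,
where reduced means |b| <= a <= c, with b >= 0 whenever |b| = a or a = c, and primitive means gcd(a, b, c) = 1.
Reduced forces 3a^2 <= |D| = 7576, so 1 <= a <= 50; b must have the parity of D, and c = (b^2 - D)/(4a) must be an integer >= a.
Enumerate a = 1..50, b in [-a, a]:
  a=1: (1, 0, 1894)  [1]
  a=2: (2, 0, 947)  [1]
  a=3..4: none
  a=5: (5, -2, 379), (5, 2, 379)  [2]
  a=6..9: none
  a=10: (10, -8, 191), (10, 8, 191)  [2]
  a=11: (11, -6, 173), (11, 6, 173)  [2]
  a=12: none
  a=13: (13, -4, 146), (13, 4, 146)  [2]
  a=14..18: none
  a=19: (19, -10, 101), (19, 10, 101)  [2]
  a=20..21: none
  a=22: (22, -16, 89), (22, 16, 89)  [2]
  a=23..24: none
  a=25: (25, -18, 79), (25, 18, 79)  [2]
  a=26: (26, -4, 73), (26, 4, 73)  [2]
  a=27..28: none
  a=29: (29, -14, 67), (29, 14, 67)  [2]
  a=30: none
  a=31: (31, -22, 65), (31, 22, 65)  [2]
  a=32..36: none
  a=37: (37, -34, 59), (37, 34, 59)  [2]
  a=38: (38, -28, 55), (38, 28, 55)  [2]
  a=39..40: none
  a=41: (41, -38, 55), (41, 38, 55)  [2]
  a=42: none
  a=43: (43, -32, 50), (43, 32, 50)  [2]
  a=44..50: none
Total reduced forms: 1 + 1 + 2 + 2 + 2 + 2 + 2 + 2 + 2 + 2 + 2 + 2 + 2 + 2 + 2 + 2 = 30
h = 30

30


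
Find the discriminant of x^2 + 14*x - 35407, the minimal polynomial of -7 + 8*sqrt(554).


The element -7 + 8*sqrt(554) has minimal polynomial:
x^2 + 14*x - 35407
Discriminant = (14)^2 - 4*(-35407)
= 196 + 141628
= 141824

141824


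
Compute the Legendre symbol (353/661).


p = 661 is prime, so compute (353/661) with the reciprocity algorithm (Jacobi-symbol steps: pull out 2s via (2/n), flip via reciprocity, reduce):
  reciprocity: (353/661) -> +(661/353)
  reduce: (308/353)
  pull out 2: (2/353) = +1  (since 353 mod 8 = 1)
  pull out 2: (2/353) = +1  (since 353 mod 8 = 1)
  reciprocity: (77/353) -> +(353/77)
  reduce: (45/77)
  reciprocity: (45/77) -> +(77/45)
  reduce: (32/45)
  pull out 2: (2/45) = -1  (since 45 mod 8 = 5)
  pull out 2: (2/45) = -1  (since 45 mod 8 = 5)
  pull out 2: (2/45) = -1  (since 45 mod 8 = 5)
  pull out 2: (2/45) = -1  (since 45 mod 8 = 5)
  pull out 2: (2/45) = -1  (since 45 mod 8 = 5)
  (1/45) = 1
Product of signs = -1
(353/661) = -1

-1


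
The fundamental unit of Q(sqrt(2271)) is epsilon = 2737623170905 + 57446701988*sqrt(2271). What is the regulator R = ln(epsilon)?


epsilon = 2737623170905 + 57446701988*sqrt(2271)
= 5.4752e+12
R = ln(5.4752e+12)
= 29.3313

29.3313


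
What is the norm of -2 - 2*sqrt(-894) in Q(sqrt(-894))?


N(a + b*sqrt(d)) = a^2 - d*b^2
= (-2)^2 - (-894)*(-2)^2
= 4 + 3576
= 3580

3580


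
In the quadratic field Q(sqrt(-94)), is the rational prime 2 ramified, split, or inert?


K = Q(sqrt(-94)). Since d mod 4 = 2, disc(K) = -376.
Check p | disc: -376 mod 2 = 0.
p divides disc, so p ramifies: (p) = P^2 with e=2, f=1, g=1.
Therefore p is ramified.

ramified


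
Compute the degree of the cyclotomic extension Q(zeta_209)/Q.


The degree equals Euler's totient phi(209).
209 = 11 * 19
phi(209) = 180

180


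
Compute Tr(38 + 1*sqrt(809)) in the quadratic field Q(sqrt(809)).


Tr(a + b*sqrt(d)) = (a + b*sqrt(d)) + (a - b*sqrt(d)) = 2a
= 2 * (38)
= 76

76


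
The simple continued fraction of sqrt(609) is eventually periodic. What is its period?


Run the CF algorithm for sqrt(609).
a_0 = floor(sqrt(609)) = 24; set m_0=0, q_0=1.
Recurrence: m' = q*a - m,  q' = (d - m'^2)/q,  a' = floor((a_0 + m')/q').
  step 1: m=24, q=33, a=1
  step 2: m=9, q=16, a=2
  step 3: m=23, q=5, a=9
  step 4: m=22, q=25, a=1
  step 5: m=3, q=24, a=1
  step 6: m=21, q=7, a=6
  step 7: m=21, q=24, a=1
  step 8: m=3, q=25, a=1
  step 9: m=22, q=5, a=9
  step 10: m=23, q=16, a=2
  step 11: m=9, q=33, a=1
  step 12: m=24, q=1, a=48
a_12 = 2*a_0 = 48, so the period closes here.
sqrt(609) = [24; 1, 2, 9, 1, 1, 6, 1, 1, 9, 2, 1, 48]
Period length = 12

12


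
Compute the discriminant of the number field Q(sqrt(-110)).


For K = Q(sqrt(d)) with d squarefree: disc(K) = d if d = 1 mod 4, and disc(K) = 4d if d = 2 or 3 mod 4.
Here d = -110, and d mod 4 = 2.
d = 2 mod 4, not 1 (O_K = Z[sqrt(d)]), so disc(K) = 4d = 4 * (-110) = -440

-440


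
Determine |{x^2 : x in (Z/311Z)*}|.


For prime p, the number of non-zero quadratic residues is (p-1)/2.
= (311-1)/2
= 155

155


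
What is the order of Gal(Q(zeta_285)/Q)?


|Gal(Q(zeta_285)/Q)| = phi(285)
= 144

144


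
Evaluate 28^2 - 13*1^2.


x^2 - d*y^2
= 28^2 - 13*1^2
= 784 - 13
= 771

771


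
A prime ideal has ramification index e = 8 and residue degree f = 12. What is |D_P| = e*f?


|D_P| = e * f
= 8 * 12
= 96

96


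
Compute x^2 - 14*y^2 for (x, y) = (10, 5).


x^2 - d*y^2
= 10^2 - 14*5^2
= 100 - 350
= -250

-250


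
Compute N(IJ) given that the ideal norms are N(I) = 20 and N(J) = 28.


N(IJ) = N(I) * N(J)
= 20 * 28
= 560

560


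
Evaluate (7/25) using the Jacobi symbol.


Compute (7/25) via quadratic reciprocity:
  reciprocity: (7/25) -> +(25/7)
  reduce: (4/7)
  pull out 2: (2/7) = +1  (since 7 mod 8 = 7)
  pull out 2: (2/7) = +1  (since 7 mod 8 = 7)
  (1/7) = 1
Product of signs = 1

1


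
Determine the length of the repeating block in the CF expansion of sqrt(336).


Run the CF algorithm for sqrt(336).
a_0 = floor(sqrt(336)) = 18; set m_0=0, q_0=1.
Recurrence: m' = q*a - m,  q' = (d - m'^2)/q,  a' = floor((a_0 + m')/q').
  step 1: m=18, q=12, a=3
  step 2: m=18, q=1, a=36
a_2 = 2*a_0 = 36, so the period closes here.
sqrt(336) = [18; 3, 36]
Period length = 2

2


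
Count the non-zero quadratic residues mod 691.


For prime p, the number of non-zero quadratic residues is (p-1)/2.
= (691-1)/2
= 345

345


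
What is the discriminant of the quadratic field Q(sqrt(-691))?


For K = Q(sqrt(d)) with d squarefree: disc(K) = d if d = 1 mod 4, and disc(K) = 4d if d = 2 or 3 mod 4.
Here d = -691, and d mod 4 = 1.
d = 1 mod 4 (O_K = Z[(1+sqrt(d))/2]), so disc(K) = d = -691

-691


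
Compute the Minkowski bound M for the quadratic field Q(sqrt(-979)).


d = -979, d mod 4 = 1, so disc(K) = d = -979; |disc(K)| = 979
Imaginary quadratic field, so n = 2, s = r2 = 1, r1 = 0
M = (n!/n^n) * (4/pi)^s * sqrt(|disc(K)|) = (2!/2^2) * (4/pi)^1 * sqrt(979)
= 0.5 * 1.273240 * 31.288976
= 19.9192

19.9192


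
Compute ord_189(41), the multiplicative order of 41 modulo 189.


We want ord_189(41), the smallest k >= 1 with 41^k = 1 mod 189.
n = 189 = 3^3 * 7, phi(189) = 108; the order divides phi(n).
Divisors of 108: 1, 2, 3, 4, 6, 9, 12, 18, 27, 36, 54, 108
Repeated squaring mod 189: 41^1 = 41, 41^2 = 169, 41^4 = 22, 41^8 = 106, 41^16 = 85, 41^32 = 43, 41^64 = 148
Test divisors in increasing order:
  k=1: 41^1 = 41 mod 189
  k=2: 41^2 = 169 mod 189
  k=3: 41^3 = 169 * 41 = 125 mod 189
  k=4: 41^4 = 22 mod 189
  k=6: 41^6 = 22 * 169 = 127 mod 189
  k=9: 41^9 = 106 * 41 = 188 mod 189
  k=12: 41^12 = 106 * 22 = 64 mod 189
  k=18: 41^18 = 85 * 169 = 1 mod 189  <- first divisor giving 1
Order = 18

18


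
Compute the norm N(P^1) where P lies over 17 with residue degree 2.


N(P^a) = p^(a*f)
= 17^(1*2)
= 17^2
= 289

289


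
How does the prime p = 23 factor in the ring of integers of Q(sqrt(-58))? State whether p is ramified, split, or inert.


K = Q(sqrt(-58)). Since d mod 4 = 2, disc(K) = -232.
Check p | disc: -232 mod 23 = 21.
p does not divide disc. Compute Legendre symbol (d/p):
11^((23-1)/2) mod 23 = -1
(d/p) = -1, so p is inert: (p) stays prime with e=1, f=2, g=1.
Therefore p is inert.

inert


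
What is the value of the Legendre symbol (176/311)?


p = 311 is prime, so compute (176/311) with the reciprocity algorithm (Jacobi-symbol steps: pull out 2s via (2/n), flip via reciprocity, reduce):
  pull out 2: (2/311) = +1  (since 311 mod 8 = 7)
  pull out 2: (2/311) = +1  (since 311 mod 8 = 7)
  pull out 2: (2/311) = +1  (since 311 mod 8 = 7)
  pull out 2: (2/311) = +1  (since 311 mod 8 = 7)
  reciprocity: (11/311) -> -(311/11)
  reduce: (3/11)
  reciprocity: (3/11) -> -(11/3)
  reduce: (2/3)
  pull out 2: (2/3) = -1  (since 3 mod 8 = 3)
  (1/3) = 1
Product of signs = -1
(176/311) = -1

-1


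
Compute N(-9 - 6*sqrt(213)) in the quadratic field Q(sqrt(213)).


N(a + b*sqrt(d)) = a^2 - d*b^2
= (-9)^2 - (213)*(-6)^2
= 81 - 7668
= -7587

-7587


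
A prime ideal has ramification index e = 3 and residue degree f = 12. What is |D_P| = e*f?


|D_P| = e * f
= 3 * 12
= 36

36


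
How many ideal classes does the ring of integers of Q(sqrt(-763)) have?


K = Q(sqrt(-763)). d mod 4 = 1, so D = disc(K) = d = -763
h(K) equals the number of primitive reduced positive-definite forms (a, b, c) = a*x^2 + b*x*y + c*y^2 with b^2 - 4ac = D,
where reduced means |b| <= a <= c, with b >= 0 whenever |b| = a or a = c, and primitive means gcd(a, b, c) = 1.
Reduced forces 3a^2 <= |D| = 763, so 1 <= a <= 15; b must have the parity of D, and c = (b^2 - D)/(4a) must be an integer >= a.
Enumerate a = 1..15, b in [-a, a]:
  a=1: (1, 1, 191)  [1]
  a=2..6: none
  a=7: (7, 7, 29)  [1]
  a=8..12: none
  a=13: (13, -11, 17), (13, 11, 17)  [2]
  a=14..15: none
Total reduced forms: 1 + 1 + 2 = 4
h = 4

4


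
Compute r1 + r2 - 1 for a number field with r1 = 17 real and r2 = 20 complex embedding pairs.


By Dirichlet's unit theorem:
rank = r1 + r2 - 1
= 17 + 20 - 1
= 36

36


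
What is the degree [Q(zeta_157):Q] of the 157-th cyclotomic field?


The degree equals Euler's totient phi(157).
157 = 157
phi(157) = 156

156


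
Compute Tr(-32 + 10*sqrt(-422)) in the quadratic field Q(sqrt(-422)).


Tr(a + b*sqrt(d)) = (a + b*sqrt(d)) + (a - b*sqrt(d)) = 2a
= 2 * (-32)
= -64

-64


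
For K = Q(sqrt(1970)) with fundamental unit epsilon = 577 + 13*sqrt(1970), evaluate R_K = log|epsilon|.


epsilon = 577 + 13*sqrt(1970)
= 1154.0009
R = ln(1154.0009)
= 7.0510

7.0510


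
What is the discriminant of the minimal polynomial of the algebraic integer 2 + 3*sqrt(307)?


The element 2 + 3*sqrt(307) has minimal polynomial:
x^2 - 4*x - 2759
Discriminant = (-4)^2 - 4*(-2759)
= 16 + 11036
= 11052

11052


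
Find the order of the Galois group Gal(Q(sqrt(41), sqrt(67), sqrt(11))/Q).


The 3 square roots of distinct primes are multiplicatively independent over Q,
so [K:Q] = 2^3 and Gal(K/Q) is isomorphic to (Z/2Z)^3.
|Gal| = 2^3 = 8

8


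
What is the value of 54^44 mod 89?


p = 89 is prime and the exponent is (p-1)/2 = 44, so by Euler's criterion 54^44 = (54/89) = +1 or -1 mod 89.
Compute by square-and-multiply:
  44 = 32 + 8 + 4 (binary 101100)
  Repeated squaring mod 89: 54^1 = 54, 54^2 = 68, 54^4 = 85, 54^8 = 16, 54^16 = 78, 54^32 = 32
  54^44 = 54^32 * 54^8 * 54^4 = 32 * 16 * 85 mod 89
    32 * 16 = 512 = 67 mod 89
    67 * 85 = 5695 = 88 mod 89
  54^44 = 88 mod 89
Result 88 = p - 1 = -1 mod 89: 54 is a quadratic non-residue mod 89. As a residue in [0, p-1] the value is 88.
54^44 mod 89 = 88

88


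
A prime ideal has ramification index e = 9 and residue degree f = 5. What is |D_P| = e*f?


|D_P| = e * f
= 9 * 5
= 45

45


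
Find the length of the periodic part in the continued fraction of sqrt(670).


Run the CF algorithm for sqrt(670).
a_0 = floor(sqrt(670)) = 25; set m_0=0, q_0=1.
Recurrence: m' = q*a - m,  q' = (d - m'^2)/q,  a' = floor((a_0 + m')/q').
  step 1: m=25, q=45, a=1
  step 2: m=20, q=6, a=7
  step 3: m=22, q=31, a=1
  step 4: m=9, q=19, a=1
  step 5: m=10, q=30, a=1
  step 6: m=20, q=9, a=5
  step 7: m=25, q=5, a=10
  step 8: m=25, q=9, a=5
  step 9: m=20, q=30, a=1
  step 10: m=10, q=19, a=1
  step 11: m=9, q=31, a=1
  step 12: m=22, q=6, a=7
  step 13: m=20, q=45, a=1
  step 14: m=25, q=1, a=50
a_14 = 2*a_0 = 50, so the period closes here.
sqrt(670) = [25; 1, 7, 1, 1, 1, 5, 10, 5, 1, 1, 1, 7, 1, 50]
Period length = 14

14


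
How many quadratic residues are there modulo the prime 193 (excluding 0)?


For prime p, the number of non-zero quadratic residues is (p-1)/2.
= (193-1)/2
= 96

96


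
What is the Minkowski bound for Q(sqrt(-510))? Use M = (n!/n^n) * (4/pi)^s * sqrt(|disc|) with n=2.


d = -510, d mod 4 = 2, so disc(K) = 4d = -2040; |disc(K)| = 2040
Imaginary quadratic field, so n = 2, s = r2 = 1, r1 = 0
M = (n!/n^n) * (4/pi)^s * sqrt(|disc(K)|) = (2!/2^2) * (4/pi)^1 * sqrt(2040)
= 0.5 * 1.273240 * 45.166359
= 28.7538

28.7538


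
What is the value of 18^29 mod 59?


p = 59 is prime and the exponent is (p-1)/2 = 29, so by Euler's criterion 18^29 = (18/59) = +1 or -1 mod 59.
Compute by square-and-multiply:
  29 = 16 + 8 + 4 + 1 (binary 11101)
  Repeated squaring mod 59: 18^1 = 18, 18^2 = 29, 18^4 = 15, 18^8 = 48, 18^16 = 3
  18^29 = 18^16 * 18^8 * 18^4 * 18^1 = 3 * 48 * 15 * 18 mod 59
    3 * 48 = 144 = 26 mod 59
    26 * 15 = 390 = 36 mod 59
    36 * 18 = 648 = 58 mod 59
  18^29 = 58 mod 59
Result 58 = p - 1 = -1 mod 59: 18 is a quadratic non-residue mod 59. As a residue in [0, p-1] the value is 58.
18^29 mod 59 = 58

58


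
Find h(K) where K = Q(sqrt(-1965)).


K = Q(sqrt(-1965)). d mod 4 = 3, so D = disc(K) = 4d = -7860
h(K) equals the number of primitive reduced positive-definite forms (a, b, c) = a*x^2 + b*x*y + c*y^2 with b^2 - 4ac = D,
where reduced means |b| <= a <= c, with b >= 0 whenever |b| = a or a = c, and primitive means gcd(a, b, c) = 1.
Reduced forces 3a^2 <= |D| = 7860, so 1 <= a <= 51; b must have the parity of D, and c = (b^2 - D)/(4a) must be an integer >= a.
Enumerate a = 1..51, b in [-a, a]:
  a=1: (1, 0, 1965)  [1]
  a=2: (2, 2, 983)  [1]
  a=3: (3, 0, 655)  [1]
  a=4: none
  a=5: (5, 0, 393)  [1]
  a=6: (6, 6, 329)  [1]
  a=7: (7, -6, 282), (7, 6, 282)  [2]
  a=8..9: none
  a=10: (10, 10, 199)  [1]
  a=11: (11, -4, 179), (11, 4, 179)  [2]
  a=12..13: none
  a=14: (14, -6, 141), (14, 6, 141)  [2]
  a=15: (15, 0, 131)  [1]
  a=16..18: none
  a=19: (19, -14, 106), (19, 14, 106)  [2]
  a=20: none
  a=21: (21, -6, 94), (21, 6, 94)  [2]
  a=22: (22, -18, 93), (22, 18, 93)  [2]
  a=23: (23, -12, 87), (23, 12, 87)  [2]
  a=24..28: none
  a=29: (29, -12, 69), (29, 12, 69)  [2]
  a=30: (30, 30, 73)  [1]
  a=31: (31, -18, 66), (31, 18, 66)  [2]
  a=32: none
  a=33: (33, -18, 62), (33, 18, 62)  [2]
  a=34: none
  a=35: (35, -20, 59), (35, 20, 59)  [2]
  a=36: none
  a=37: (37, -24, 57), (37, 24, 57)  [2]
  a=38: (38, -14, 53), (38, 14, 53)  [2]
  a=39..41: none
  a=42: (42, -6, 47), (42, 6, 47)  [2]
  a=43: (43, -40, 55), (43, 40, 55)  [2]
  a=44..45: none
  a=46: (46, -34, 49), (46, 34, 49)  [2]
  a=47..51: none
Total reduced forms: 1 + 1 + 1 + 1 + 1 + 2 + 1 + 2 + 2 + 1 + 2 + 2 + 2 + 2 + 2 + 1 + 2 + 2 + 2 + 2 + 2 + 2 + 2 + 2 = 40
h = 40

40


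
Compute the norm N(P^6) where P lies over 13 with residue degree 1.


N(P^a) = p^(a*f)
= 13^(6*1)
= 13^6
= 4826809

4826809


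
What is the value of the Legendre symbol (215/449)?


p = 449 is prime, so compute (215/449) with the reciprocity algorithm (Jacobi-symbol steps: pull out 2s via (2/n), flip via reciprocity, reduce):
  reciprocity: (215/449) -> +(449/215)
  reduce: (19/215)
  reciprocity: (19/215) -> -(215/19)
  reduce: (6/19)
  pull out 2: (2/19) = -1  (since 19 mod 8 = 3)
  reciprocity: (3/19) -> -(19/3)
  reduce: (1/3)
  (1/3) = 1
Product of signs = -1
(215/449) = -1

-1


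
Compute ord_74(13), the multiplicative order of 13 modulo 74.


We want ord_74(13), the smallest k >= 1 with 13^k = 1 mod 74.
n = 74 = 2 * 37, phi(74) = 36; the order divides phi(n).
Divisors of 36: 1, 2, 3, 4, 6, 9, 12, 18, 36
Repeated squaring mod 74: 13^1 = 13, 13^2 = 21, 13^4 = 71, 13^8 = 9, 13^16 = 7, 13^32 = 49
Test divisors in increasing order:
  k=1: 13^1 = 13 mod 74
  k=2: 13^2 = 21 mod 74
  k=3: 13^3 = 21 * 13 = 51 mod 74
  k=4: 13^4 = 71 mod 74
  k=6: 13^6 = 71 * 21 = 11 mod 74
  k=9: 13^9 = 9 * 13 = 43 mod 74
  k=12: 13^12 = 9 * 71 = 47 mod 74
  k=18: 13^18 = 7 * 21 = 73 mod 74
  k=36: 13^36 = 49 * 71 = 1 mod 74  <- first divisor giving 1
Order = 36

36


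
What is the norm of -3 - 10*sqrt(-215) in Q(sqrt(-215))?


N(a + b*sqrt(d)) = a^2 - d*b^2
= (-3)^2 - (-215)*(-10)^2
= 9 + 21500
= 21509

21509


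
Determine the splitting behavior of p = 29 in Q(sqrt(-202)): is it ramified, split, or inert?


K = Q(sqrt(-202)). Since d mod 4 = 2, disc(K) = -808.
Check p | disc: -808 mod 29 = 4.
p does not divide disc. Compute Legendre symbol (d/p):
1^((29-1)/2) mod 29 = 1
(d/p) = 1, so p splits: (p) = P*P' with e=1, f=1, g=2.
Therefore p is split.

split


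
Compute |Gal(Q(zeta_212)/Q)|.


|Gal(Q(zeta_212)/Q)| = phi(212)
= 104

104


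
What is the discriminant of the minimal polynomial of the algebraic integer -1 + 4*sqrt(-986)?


The element -1 + 4*sqrt(-986) has minimal polynomial:
x^2 + 2*x + 15777
Discriminant = (2)^2 - 4*(15777)
= 4 - 63108
= -63104

-63104


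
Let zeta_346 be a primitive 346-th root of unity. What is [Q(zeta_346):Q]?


The degree equals Euler's totient phi(346).
346 = 2 * 173
phi(346) = 172

172


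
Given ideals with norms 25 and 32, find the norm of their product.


N(IJ) = N(I) * N(J)
= 25 * 32
= 800

800


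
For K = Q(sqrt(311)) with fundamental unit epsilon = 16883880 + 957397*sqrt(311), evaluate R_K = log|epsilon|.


epsilon = 16883880 + 957397*sqrt(311)
= 3.3768e+07
R = ln(3.3768e+07)
= 17.3350

17.3350


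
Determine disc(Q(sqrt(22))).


For K = Q(sqrt(d)) with d squarefree: disc(K) = d if d = 1 mod 4, and disc(K) = 4d if d = 2 or 3 mod 4.
Here d = 22, and d mod 4 = 2.
d = 2 mod 4, not 1 (O_K = Z[sqrt(d)]), so disc(K) = 4d = 4 * (22) = 88

88


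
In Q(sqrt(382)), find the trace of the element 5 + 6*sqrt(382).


Tr(a + b*sqrt(d)) = (a + b*sqrt(d)) + (a - b*sqrt(d)) = 2a
= 2 * (5)
= 10

10


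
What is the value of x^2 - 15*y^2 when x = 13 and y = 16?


x^2 - d*y^2
= 13^2 - 15*16^2
= 169 - 3840
= -3671

-3671


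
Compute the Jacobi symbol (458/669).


Compute (458/669) via quadratic reciprocity:
  pull out 2: (2/669) = -1  (since 669 mod 8 = 5)
  reciprocity: (229/669) -> +(669/229)
  reduce: (211/229)
  reciprocity: (211/229) -> +(229/211)
  reduce: (18/211)
  pull out 2: (2/211) = -1  (since 211 mod 8 = 3)
  reciprocity: (9/211) -> +(211/9)
  reduce: (4/9)
  pull out 2: (2/9) = +1  (since 9 mod 8 = 1)
  pull out 2: (2/9) = +1  (since 9 mod 8 = 1)
  (1/9) = 1
Product of signs = 1

1


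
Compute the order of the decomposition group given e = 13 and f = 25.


|D_P| = e * f
= 13 * 25
= 325

325


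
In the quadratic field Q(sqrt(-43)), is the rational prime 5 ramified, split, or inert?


K = Q(sqrt(-43)). Since d mod 4 = 1, disc(K) = -43.
Check p | disc: -43 mod 5 = 2.
p does not divide disc. Compute Legendre symbol (d/p):
2^((5-1)/2) mod 5 = -1
(d/p) = -1, so p is inert: (p) stays prime with e=1, f=2, g=1.
Therefore p is inert.

inert


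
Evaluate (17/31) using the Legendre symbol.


p = 31 is prime, so compute (17/31) with the reciprocity algorithm (Jacobi-symbol steps: pull out 2s via (2/n), flip via reciprocity, reduce):
  reciprocity: (17/31) -> +(31/17)
  reduce: (14/17)
  pull out 2: (2/17) = +1  (since 17 mod 8 = 1)
  reciprocity: (7/17) -> +(17/7)
  reduce: (3/7)
  reciprocity: (3/7) -> -(7/3)
  reduce: (1/3)
  (1/3) = 1
Product of signs = -1
(17/31) = -1

-1


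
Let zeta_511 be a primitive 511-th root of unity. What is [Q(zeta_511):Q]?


The degree equals Euler's totient phi(511).
511 = 7 * 73
phi(511) = 432

432


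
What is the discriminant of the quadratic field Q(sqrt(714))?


For K = Q(sqrt(d)) with d squarefree: disc(K) = d if d = 1 mod 4, and disc(K) = 4d if d = 2 or 3 mod 4.
Here d = 714, and d mod 4 = 2.
d = 2 mod 4, not 1 (O_K = Z[sqrt(d)]), so disc(K) = 4d = 4 * (714) = 2856

2856


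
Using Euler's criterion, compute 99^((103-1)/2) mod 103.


p = 103 is prime and the exponent is (p-1)/2 = 51, so by Euler's criterion 99^51 = (99/103) = +1 or -1 mod 103.
Compute by square-and-multiply:
  51 = 32 + 16 + 2 + 1 (binary 110011)
  Repeated squaring mod 103: 99^1 = 99, 99^2 = 16, 99^4 = 50, 99^8 = 28, 99^16 = 63, 99^32 = 55
  99^51 = 99^32 * 99^16 * 99^2 * 99^1 = 55 * 63 * 16 * 99 mod 103
    55 * 63 = 3465 = 66 mod 103
    66 * 16 = 1056 = 26 mod 103
    26 * 99 = 2574 = 102 mod 103
  99^51 = 102 mod 103
Result 102 = p - 1 = -1 mod 103: 99 is a quadratic non-residue mod 103. As a residue in [0, p-1] the value is 102.
99^51 mod 103 = 102

102


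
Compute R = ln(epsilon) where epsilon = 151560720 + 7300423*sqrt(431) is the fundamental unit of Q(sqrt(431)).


epsilon = 151560720 + 7300423*sqrt(431)
= 3.0312e+08
R = ln(3.0312e+08)
= 19.5296

19.5296


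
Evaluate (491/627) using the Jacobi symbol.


Compute (491/627) via quadratic reciprocity:
  reciprocity: (491/627) -> -(627/491)
  reduce: (136/491)
  pull out 2: (2/491) = -1  (since 491 mod 8 = 3)
  pull out 2: (2/491) = -1  (since 491 mod 8 = 3)
  pull out 2: (2/491) = -1  (since 491 mod 8 = 3)
  reciprocity: (17/491) -> +(491/17)
  reduce: (15/17)
  reciprocity: (15/17) -> +(17/15)
  reduce: (2/15)
  pull out 2: (2/15) = +1  (since 15 mod 8 = 7)
  (1/15) = 1
Product of signs = 1

1


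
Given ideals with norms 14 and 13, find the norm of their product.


N(IJ) = N(I) * N(J)
= 14 * 13
= 182

182


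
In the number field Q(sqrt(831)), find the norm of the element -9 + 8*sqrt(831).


N(a + b*sqrt(d)) = a^2 - d*b^2
= (-9)^2 - (831)*(8)^2
= 81 - 53184
= -53103

-53103


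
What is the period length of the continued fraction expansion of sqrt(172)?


Run the CF algorithm for sqrt(172).
a_0 = floor(sqrt(172)) = 13; set m_0=0, q_0=1.
Recurrence: m' = q*a - m,  q' = (d - m'^2)/q,  a' = floor((a_0 + m')/q').
  step 1: m=13, q=3, a=8
  step 2: m=11, q=17, a=1
  step 3: m=6, q=8, a=2
  step 4: m=10, q=9, a=2
  step 5: m=8, q=12, a=1
  step 6: m=4, q=13, a=1
  step 7: m=9, q=7, a=3
  step 8: m=12, q=4, a=6
  step 9: m=12, q=7, a=3
  step 10: m=9, q=13, a=1
  step 11: m=4, q=12, a=1
  step 12: m=8, q=9, a=2
  step 13: m=10, q=8, a=2
  step 14: m=6, q=17, a=1
  step 15: m=11, q=3, a=8
  step 16: m=13, q=1, a=26
a_16 = 2*a_0 = 26, so the period closes here.
sqrt(172) = [13; 8, 1, 2, 2, 1, 1, 3, 6, 3, 1, 1, 2, 2, 1, 8, 26]
Period length = 16

16


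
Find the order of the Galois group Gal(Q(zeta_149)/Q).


|Gal(Q(zeta_149)/Q)| = phi(149)
= 148

148


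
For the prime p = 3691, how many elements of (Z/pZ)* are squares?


For prime p, the number of non-zero quadratic residues is (p-1)/2.
= (3691-1)/2
= 1845

1845


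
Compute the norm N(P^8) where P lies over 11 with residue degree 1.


N(P^a) = p^(a*f)
= 11^(8*1)
= 11^8
= 214358881

214358881


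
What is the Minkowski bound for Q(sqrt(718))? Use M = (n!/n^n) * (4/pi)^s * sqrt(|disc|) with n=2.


d = 718, d mod 4 = 2, so disc(K) = 4d = 2872; |disc(K)| = 2872
Real quadratic field, so n = 2, s = r2 = 0, r1 = 2
M = (n!/n^n) * (4/pi)^s * sqrt(|disc(K)|) = (2!/2^2) * (4/pi)^0 * sqrt(2872)
= 0.5 * 1.000000 * 53.591044
= 26.7955

26.7955


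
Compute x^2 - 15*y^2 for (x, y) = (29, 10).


x^2 - d*y^2
= 29^2 - 15*10^2
= 841 - 1500
= -659

-659


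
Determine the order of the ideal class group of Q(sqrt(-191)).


K = Q(sqrt(-191)). d mod 4 = 1, so D = disc(K) = d = -191
h(K) equals the number of primitive reduced positive-definite forms (a, b, c) = a*x^2 + b*x*y + c*y^2 with b^2 - 4ac = D,
where reduced means |b| <= a <= c, with b >= 0 whenever |b| = a or a = c, and primitive means gcd(a, b, c) = 1.
Reduced forces 3a^2 <= |D| = 191, so 1 <= a <= 7; b must have the parity of D, and c = (b^2 - D)/(4a) must be an integer >= a.
Enumerate a = 1..7, b in [-a, a]:
  a=1: (1, 1, 48)  [1]
  a=2: (2, -1, 24), (2, 1, 24)  [2]
  a=3: (3, -1, 16), (3, 1, 16)  [2]
  a=4: (4, -1, 12), (4, 1, 12)  [2]
  a=5: (5, -3, 10), (5, 3, 10)  [2]
  a=6: (6, -5, 9), (6, -1, 8), (6, 1, 8), (6, 5, 9)  [4]
  a=7: none
Total reduced forms: 1 + 2 + 2 + 2 + 2 + 4 = 13
h = 13

13


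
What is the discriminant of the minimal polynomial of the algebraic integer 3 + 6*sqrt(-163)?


The element 3 + 6*sqrt(-163) has minimal polynomial:
x^2 - 6*x + 5877
Discriminant = (-6)^2 - 4*(5877)
= 36 - 23508
= -23472

-23472
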